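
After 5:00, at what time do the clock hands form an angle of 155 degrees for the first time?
At t minutes past 5:00, the hour hand is at 30 x 5 + 0.5t degrees and the minute hand is at 6t degrees.
The smaller angle between them is 155 degrees when |30H - 5.5t| = 155 or |30H - 5.5t| = 205.
With H = 5, solve 30 x 5 - 5.5t = +/- target for each target:
  t = (30 x 5 - 155) / 5.5 = -0.91 (outside (0, 60))
  t = (30 x 5 + 155) / 5.5 = 55.45
  t = (30 x 5 - 205) / 5.5 = -10 (outside (0, 60))
  t = (30 x 5 + 205) / 5.5 = 64.55 (outside (0, 60))
Valid solutions in (0, 60): {55.45} minutes.
The first occurrence is t = 55.45 minutes.
The hands form a 155-degree angle at 55.45 minutes past 5:00.

Final answer: 55.45 minutes past 5:00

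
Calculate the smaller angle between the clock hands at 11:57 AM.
Hour hand position: 11 x 30 + 57 x 0.5 = 358.5 degrees
Minute hand position: 57 x 6 = 342 degrees
Difference: |358.5 - 342| = 16.5 degrees
The angle between the hands is 16.5 degrees

Final answer: 16.5 degrees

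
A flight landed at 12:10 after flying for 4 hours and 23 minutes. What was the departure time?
Starting time: 12:10 = 10 total minutes past 12:00
Subtracting: 4 hours and 23 minutes = 263 minutes
10 - 263 = -253 (negative, add 12 hours = 720) = 467 minutes
= 7 hours and 47 minutes past 12:00 = 7:47

Final answer: 7:47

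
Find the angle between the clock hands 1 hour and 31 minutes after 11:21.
First find the time 1 hour and 31 minutes after 11:21.
Total minutes: 11 x 60 + 21 + 1 x 60 + 31 = 772.
772 mod 720 = 52 minutes = 12:52.
Now compute the angle at 12:52:
Hour hand: 0 x 30 + 52 x 0.5 = 26 degrees
Minute hand: 52 x 6 = 312 degrees
Difference: |26 - 312| = 286 degrees
Smaller angle: 360 - 286 = 74 degrees

Final answer: 74 degrees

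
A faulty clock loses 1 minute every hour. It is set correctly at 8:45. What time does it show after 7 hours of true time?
For every 60 true minutes, the faulty clock advances 60 - 1 = 59 minutes.
True elapsed: 7 hours = 420 minutes.
Faulty clock advances: 420 x 59/60 = 413 minutes (drift: 7 minutes behind).
Shown time: 8:45 + 413 minutes = 3:38.

Final answer: 3:38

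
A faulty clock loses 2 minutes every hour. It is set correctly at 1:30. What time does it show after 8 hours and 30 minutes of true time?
For every 60 true minutes, the faulty clock advances 60 - 2 = 58 minutes.
True elapsed: 8 hours and 30 minutes = 510 minutes.
Faulty clock advances: 510 x 58/60 = 493 minutes (drift: 17 minutes behind).
Shown time: 1:30 + 493 minutes = 9:43.

Final answer: 9:43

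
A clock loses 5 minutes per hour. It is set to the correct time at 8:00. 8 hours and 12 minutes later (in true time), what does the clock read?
For every 60 true minutes, the faulty clock advances 60 - 5 = 55 minutes.
True elapsed: 8 hours and 12 minutes = 492 minutes.
Faulty clock advances: 492 x 55/60 = 451 minutes (drift: 41 minutes behind).
Shown time: 8:00 + 451 minutes = 3:31.

Final answer: 3:31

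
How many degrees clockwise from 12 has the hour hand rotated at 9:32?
The hour hand moves 30 degrees per hour and 0.5 degrees per minute.
At 9:32: (9) x 30 + 32 x 0.5 = 270 + 16 = 286 degrees

Final answer: 286 degrees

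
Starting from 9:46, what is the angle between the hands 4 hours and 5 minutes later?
First find the time 4 hours and 5 minutes after 9:46.
Total minutes: 9 x 60 + 46 + 4 x 60 + 5 = 831.
831 mod 720 = 111 minutes = 1:51.
Now compute the angle at 1:51:
Hour hand: 1 x 30 + 51 x 0.5 = 55.5 degrees
Minute hand: 51 x 6 = 306 degrees
Difference: |55.5 - 306| = 250.5 degrees
Smaller angle: 360 - 250.5 = 109.5 degrees

Final answer: 109.5 degrees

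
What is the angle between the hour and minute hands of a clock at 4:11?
Hour hand position: 4 x 30 + 11 x 0.5 = 125.5 degrees
Minute hand position: 11 x 6 = 66 degrees
Difference: |125.5 - 66| = 59.5 degrees
The angle between the hands is 59.5 degrees

Final answer: 59.5 degrees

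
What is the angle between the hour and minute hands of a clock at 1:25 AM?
Hour hand position: 1 x 30 + 25 x 0.5 = 42.5 degrees
Minute hand position: 25 x 6 = 150 degrees
Difference: |42.5 - 150| = 107.5 degrees
The angle between the hands is 107.5 degrees

Final answer: 107.5 degrees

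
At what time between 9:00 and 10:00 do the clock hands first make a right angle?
At t minutes past 9:00, the hour hand is at 30 x 9 + 0.5t degrees and the minute hand is at 6t degrees.
The smaller angle between them is 90 degrees when |30H - 5.5t| = 90 or |30H - 5.5t| = 270.
With H = 9, solve 30 x 9 - 5.5t = +/- target for each target:
  t = (30 x 9 - 90) / 5.5 = 32.73
  t = (30 x 9 + 90) / 5.5 = 65.45 (outside (0, 60))
  t = (30 x 9 - 270) / 5.5 = 0 (outside (0, 60))
  t = (30 x 9 + 270) / 5.5 = 98.18 (outside (0, 60))
Valid solutions in (0, 60): {32.73} minutes.
First occurrence: t = 32.73 minutes.
The hands are at right angles at 32.73 minutes past 9:00.

Final answer: 32.73 minutes past 9:00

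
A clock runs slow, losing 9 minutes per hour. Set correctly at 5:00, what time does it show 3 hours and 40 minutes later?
For every 60 true minutes, the faulty clock advances 60 - 9 = 51 minutes.
True elapsed: 3 hours and 40 minutes = 220 minutes.
Faulty clock advances: 220 x 51/60 = 187 minutes (drift: 33 minutes behind).
Shown time: 5:00 + 187 minutes = 8:07.

Final answer: 8:07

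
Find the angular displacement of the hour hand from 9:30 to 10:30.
The hour hand moves 0.5 degrees per minute.
Time elapsed: 10:30 - 9:30 = 60 minutes
Angular displacement: 60 x 0.5 = 30 degrees

Final answer: 30 degrees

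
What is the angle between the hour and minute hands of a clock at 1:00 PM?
Hour hand position: 1 x 30 + 0 x 0.5 = 30 degrees
Minute hand position: 0 x 6 = 0 degrees
Difference: |30 - 0| = 30 degrees
The angle between the hands is 30 degrees

Final answer: 30 degrees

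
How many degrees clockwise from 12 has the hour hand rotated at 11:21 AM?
The hour hand moves 30 degrees per hour and 0.5 degrees per minute.
At 11:21: (11) x 30 + 21 x 0.5 = 330 + 10.5 = 340.5 degrees

Final answer: 340.5 degrees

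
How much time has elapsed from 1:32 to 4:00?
From 1:32 to 4:00:
(4 x 60 + 0) - (1 x 60 + 32) = 240 - 92 = 148 minutes
= 2 hours and 28 minutes

Final answer: 2 hours and 28 minutes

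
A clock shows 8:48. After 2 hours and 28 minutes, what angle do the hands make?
First find the time 2 hours and 28 minutes after 8:48.
Total minutes: 8 x 60 + 48 + 2 x 60 + 28 = 676.
676 mod 720 = 676 minutes = 11:16.
Now compute the angle at 11:16:
Hour hand: 11 x 30 + 16 x 0.5 = 338 degrees
Minute hand: 16 x 6 = 96 degrees
Difference: |338 - 96| = 242 degrees
Smaller angle: 360 - 242 = 118 degrees

Final answer: 118 degrees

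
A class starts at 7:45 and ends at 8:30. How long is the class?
From 7:45 to 8:30:
(8 x 60 + 30) - (7 x 60 + 45) = 510 - 465 = 45 minutes
= 45 minutes

Final answer: 45 minutes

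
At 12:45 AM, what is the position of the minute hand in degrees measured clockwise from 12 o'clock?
The minute hand moves 6 degrees per minute.
At 12:45: 45 x 6 = 270 degrees

Final answer: 270 degrees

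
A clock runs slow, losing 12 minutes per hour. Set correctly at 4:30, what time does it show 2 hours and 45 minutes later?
For every 60 true minutes, the faulty clock advances 60 - 12 = 48 minutes.
True elapsed: 2 hours and 45 minutes = 165 minutes.
Faulty clock advances: 165 x 48/60 = 132 minutes (drift: 33 minutes behind).
Shown time: 4:30 + 132 minutes = 6:42.

Final answer: 6:42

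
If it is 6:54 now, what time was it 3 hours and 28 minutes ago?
Starting time: 6:54 = 414 total minutes past 12:00
Subtracting: 3 hours and 28 minutes = 208 minutes
414 - 208 = 206 minutes
= 3 hours and 26 minutes past 12:00 = 3:26

Final answer: 3:26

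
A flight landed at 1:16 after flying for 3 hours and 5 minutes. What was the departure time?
Starting time: 1:16 = 76 total minutes past 12:00
Subtracting: 3 hours and 5 minutes = 185 minutes
76 - 185 = -109 (negative, add 12 hours = 720) = 611 minutes
= 10 hours and 11 minutes past 12:00 = 10:11

Final answer: 10:11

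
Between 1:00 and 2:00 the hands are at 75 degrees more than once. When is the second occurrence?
At t minutes past 1:00, the hour hand is at 30 x 1 + 0.5t degrees and the minute hand is at 6t degrees.
The smaller angle between them is 75 degrees when |30H - 5.5t| = 75 or |30H - 5.5t| = 285.
With H = 1, solve 30 x 1 - 5.5t = +/- target for each target:
  t = (30 x 1 - 75) / 5.5 = -8.18 (outside (0, 60))
  t = (30 x 1 + 75) / 5.5 = 19.09
  t = (30 x 1 - 285) / 5.5 = -46.36 (outside (0, 60))
  t = (30 x 1 + 285) / 5.5 = 57.27
Valid solutions in (0, 60): {19.09, 57.27} minutes.
The second occurrence is t = 57.27 minutes.
The hands form a 75-degree angle at 57.27 minutes past 1:00.

Final answer: 57.27 minutes past 1:00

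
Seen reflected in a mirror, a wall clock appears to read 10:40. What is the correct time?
Reflection across the vertical (12-6) axis maps a hand at angle A degrees to (360 - A) degrees, which sends a reading of T minutes past 12:00 to (720 - T) minutes past 12:00.
Mirror reads 10:40 = 640 minutes past 12:00.
Actual time: (720 - 640) mod 720 = 80 minutes = 1:20.

Final answer: 1:20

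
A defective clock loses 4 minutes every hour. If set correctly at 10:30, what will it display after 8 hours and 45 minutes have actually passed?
For every 60 true minutes, the faulty clock advances 60 - 4 = 56 minutes.
True elapsed: 8 hours and 45 minutes = 525 minutes.
Faulty clock advances: 525 x 56/60 = 490 minutes (drift: 35 minutes behind).
Shown time: 10:30 + 490 minutes = 6:40.

Final answer: 6:40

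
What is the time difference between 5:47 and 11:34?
From 5:47 to 11:34:
(11 x 60 + 34) - (5 x 60 + 47) = 694 - 347 = 347 minutes
= 5 hours and 47 minutes

Final answer: 5 hours and 47 minutes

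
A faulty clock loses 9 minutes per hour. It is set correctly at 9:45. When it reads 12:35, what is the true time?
For every 60 true minutes, the faulty clock advances 51 minutes, so 1 faulty-clock minute corresponds to 60/51 true minutes.
From 9:45 to 12:35 on the faulty dial is 170 minutes.
True elapsed: 170 x 60/51 = 200 minutes = 3 hours and 20 minutes.
True time: 9:45 + 3 hours and 20 minutes = 1:05.

Final answer: 1:05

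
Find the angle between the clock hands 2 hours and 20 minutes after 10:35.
First find the time 2 hours and 20 minutes after 10:35.
Total minutes: 10 x 60 + 35 + 2 x 60 + 20 = 775.
775 mod 720 = 55 minutes = 12:55.
Now compute the angle at 12:55:
Hour hand: 0 x 30 + 55 x 0.5 = 27.5 degrees
Minute hand: 55 x 6 = 330 degrees
Difference: |27.5 - 330| = 302.5 degrees
Smaller angle: 360 - 302.5 = 57.5 degrees

Final answer: 57.5 degrees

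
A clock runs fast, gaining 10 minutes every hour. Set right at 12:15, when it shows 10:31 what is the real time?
For every 60 true minutes, the faulty clock advances 70 minutes, so 1 faulty-clock minute corresponds to 60/70 true minutes.
From 12:15 to 10:31 on the faulty dial is 616 minutes.
True elapsed: 616 x 60/70 = 528 minutes = 8 hours and 48 minutes.
True time: 12:15 + 8 hours and 48 minutes = 9:03.

Final answer: 9:03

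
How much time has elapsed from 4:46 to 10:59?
From 4:46 to 10:59:
(10 x 60 + 59) - (4 x 60 + 46) = 659 - 286 = 373 minutes
= 6 hours and 13 minutes

Final answer: 6 hours and 13 minutes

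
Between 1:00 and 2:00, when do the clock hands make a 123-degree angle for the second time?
At t minutes past 1:00, the hour hand is at 30 x 1 + 0.5t degrees and the minute hand is at 6t degrees.
The smaller angle between them is 123 degrees when |30H - 5.5t| = 123 or |30H - 5.5t| = 237.
With H = 1, solve 30 x 1 - 5.5t = +/- target for each target:
  t = (30 x 1 - 123) / 5.5 = -16.91 (outside (0, 60))
  t = (30 x 1 + 123) / 5.5 = 27.82
  t = (30 x 1 - 237) / 5.5 = -37.64 (outside (0, 60))
  t = (30 x 1 + 237) / 5.5 = 48.55
Valid solutions in (0, 60): {27.82, 48.55} minutes.
The second occurrence is t = 48.55 minutes.
The hands form a 123-degree angle at 48.55 minutes past 1:00.

Final answer: 48.55 minutes past 1:00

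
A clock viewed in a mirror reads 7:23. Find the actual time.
Reflection across the vertical (12-6) axis maps a hand at angle A degrees to (360 - A) degrees, which sends a reading of T minutes past 12:00 to (720 - T) minutes past 12:00.
Mirror reads 7:23 = 443 minutes past 12:00.
Actual time: (720 - 443) mod 720 = 277 minutes = 4:37.

Final answer: 4:37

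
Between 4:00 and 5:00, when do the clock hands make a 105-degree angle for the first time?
At t minutes past 4:00, the hour hand is at 30 x 4 + 0.5t degrees and the minute hand is at 6t degrees.
The smaller angle between them is 105 degrees when |30H - 5.5t| = 105 or |30H - 5.5t| = 255.
With H = 4, solve 30 x 4 - 5.5t = +/- target for each target:
  t = (30 x 4 - 105) / 5.5 = 2.73
  t = (30 x 4 + 105) / 5.5 = 40.91
  t = (30 x 4 - 255) / 5.5 = -24.55 (outside (0, 60))
  t = (30 x 4 + 255) / 5.5 = 68.18 (outside (0, 60))
Valid solutions in (0, 60): {2.73, 40.91} minutes.
The first occurrence is t = 2.73 minutes.
The hands form a 105-degree angle at 2.73 minutes past 4:00.

Final answer: 2.73 minutes past 4:00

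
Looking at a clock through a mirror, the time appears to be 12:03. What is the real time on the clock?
Reflection across the vertical (12-6) axis maps a hand at angle A degrees to (360 - A) degrees, which sends a reading of T minutes past 12:00 to (720 - T) minutes past 12:00.
Mirror reads 12:03 = 3 minutes past 12:00.
Actual time: (720 - 3) mod 720 = 717 minutes = 11:57.

Final answer: 11:57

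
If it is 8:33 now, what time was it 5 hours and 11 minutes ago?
Starting time: 8:33 = 513 total minutes past 12:00
Subtracting: 5 hours and 11 minutes = 311 minutes
513 - 311 = 202 minutes
= 3 hours and 22 minutes past 12:00 = 3:22

Final answer: 3:22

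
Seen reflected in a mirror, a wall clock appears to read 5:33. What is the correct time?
Reflection across the vertical (12-6) axis maps a hand at angle A degrees to (360 - A) degrees, which sends a reading of T minutes past 12:00 to (720 - T) minutes past 12:00.
Mirror reads 5:33 = 333 minutes past 12:00.
Actual time: (720 - 333) mod 720 = 387 minutes = 6:27.

Final answer: 6:27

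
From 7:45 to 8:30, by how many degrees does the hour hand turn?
The hour hand moves 0.5 degrees per minute.
Time elapsed: 8:30 - 7:45 = 45 minutes
Angular displacement: 45 x 0.5 = 22.5 degrees

Final answer: 22.5 degrees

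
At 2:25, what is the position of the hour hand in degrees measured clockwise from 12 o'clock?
The hour hand moves 30 degrees per hour and 0.5 degrees per minute.
At 2:25: (2) x 30 + 25 x 0.5 = 60 + 12.5 = 72.5 degrees

Final answer: 72.5 degrees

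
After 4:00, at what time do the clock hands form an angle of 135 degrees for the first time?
At t minutes past 4:00, the hour hand is at 30 x 4 + 0.5t degrees and the minute hand is at 6t degrees.
The smaller angle between them is 135 degrees when |30H - 5.5t| = 135 or |30H - 5.5t| = 225.
With H = 4, solve 30 x 4 - 5.5t = +/- target for each target:
  t = (30 x 4 - 135) / 5.5 = -2.73 (outside (0, 60))
  t = (30 x 4 + 135) / 5.5 = 46.36
  t = (30 x 4 - 225) / 5.5 = -19.09 (outside (0, 60))
  t = (30 x 4 + 225) / 5.5 = 62.73 (outside (0, 60))
Valid solutions in (0, 60): {46.36} minutes.
The first occurrence is t = 46.36 minutes.
The hands form a 135-degree angle at 46.36 minutes past 4:00.

Final answer: 46.36 minutes past 4:00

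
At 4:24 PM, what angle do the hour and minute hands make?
Hour hand position: 4 x 30 + 24 x 0.5 = 132 degrees
Minute hand position: 24 x 6 = 144 degrees
Difference: |132 - 144| = 12 degrees
The angle between the hands is 12 degrees

Final answer: 12 degrees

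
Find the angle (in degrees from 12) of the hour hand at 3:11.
The hour hand moves 30 degrees per hour and 0.5 degrees per minute.
At 3:11: (3) x 30 + 11 x 0.5 = 90 + 5.5 = 95.5 degrees

Final answer: 95.5 degrees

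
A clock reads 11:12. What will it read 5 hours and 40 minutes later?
Starting time: 11:12
Adding 40 minutes to 12 minutes: 12 + 40 = 52 minutes
Adding 5 hours: 11 + 5 = 16 - 12 = 4
Final time: 4:52

Final answer: 4:52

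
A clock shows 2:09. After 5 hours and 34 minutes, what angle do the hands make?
First find the time 5 hours and 34 minutes after 2:09.
Total minutes: 2 x 60 + 9 + 5 x 60 + 34 = 463.
463 mod 720 = 463 minutes = 7:43.
Now compute the angle at 7:43:
Hour hand: 7 x 30 + 43 x 0.5 = 231.5 degrees
Minute hand: 43 x 6 = 258 degrees
Difference: |231.5 - 258| = 26.5 degrees
The angle is 26.5 degrees

Final answer: 26.5 degrees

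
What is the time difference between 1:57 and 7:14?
From 1:57 to 7:14:
(7 x 60 + 14) - (1 x 60 + 57) = 434 - 117 = 317 minutes
= 5 hours and 17 minutes

Final answer: 5 hours and 17 minutes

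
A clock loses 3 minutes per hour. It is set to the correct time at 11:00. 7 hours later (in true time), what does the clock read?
For every 60 true minutes, the faulty clock advances 60 - 3 = 57 minutes.
True elapsed: 7 hours = 420 minutes.
Faulty clock advances: 420 x 57/60 = 399 minutes (drift: 21 minutes behind).
Shown time: 11:00 + 399 minutes = 5:39.

Final answer: 5:39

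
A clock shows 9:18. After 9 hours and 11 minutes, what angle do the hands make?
First find the time 9 hours and 11 minutes after 9:18.
Total minutes: 9 x 60 + 18 + 9 x 60 + 11 = 1109.
1109 mod 720 = 389 minutes = 6:29.
Now compute the angle at 6:29:
Hour hand: 6 x 30 + 29 x 0.5 = 194.5 degrees
Minute hand: 29 x 6 = 174 degrees
Difference: |194.5 - 174| = 20.5 degrees
The angle is 20.5 degrees

Final answer: 20.5 degrees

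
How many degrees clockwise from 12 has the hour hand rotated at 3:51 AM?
The hour hand moves 30 degrees per hour and 0.5 degrees per minute.
At 3:51: (3) x 30 + 51 x 0.5 = 90 + 25.5 = 115.5 degrees

Final answer: 115.5 degrees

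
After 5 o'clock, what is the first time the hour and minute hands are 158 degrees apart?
At t minutes past 5:00, the hour hand is at 30 x 5 + 0.5t degrees and the minute hand is at 6t degrees.
The smaller angle between them is 158 degrees when |30H - 5.5t| = 158 or |30H - 5.5t| = 202.
With H = 5, solve 30 x 5 - 5.5t = +/- target for each target:
  t = (30 x 5 - 158) / 5.5 = -1.45 (outside (0, 60))
  t = (30 x 5 + 158) / 5.5 = 56
  t = (30 x 5 - 202) / 5.5 = -9.45 (outside (0, 60))
  t = (30 x 5 + 202) / 5.5 = 64 (outside (0, 60))
Valid solutions in (0, 60): {56} minutes.
The first occurrence is t = 56 minutes.
The hands form a 158-degree angle at 56 minutes past 5:00.

Final answer: 56 minutes past 5:00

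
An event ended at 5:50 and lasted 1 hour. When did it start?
Starting time: 5:50 = 350 total minutes past 12:00
Subtracting: 1 hour = 60 minutes
350 - 60 = 290 minutes
= 4 hours and 50 minutes past 12:00 = 4:50

Final answer: 4:50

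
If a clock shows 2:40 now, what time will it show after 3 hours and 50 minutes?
Starting time: 2:40
Adding 50 minutes to 40 minutes: 40 + 50 = 90 minutes = 1 hour and 30 minutes
Adding 3 hours: 2 + 3 + 1 (carry) = 6
Final time: 6:30

Final answer: 6:30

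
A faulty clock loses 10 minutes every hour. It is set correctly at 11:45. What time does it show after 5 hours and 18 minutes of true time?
For every 60 true minutes, the faulty clock advances 60 - 10 = 50 minutes.
True elapsed: 5 hours and 18 minutes = 318 minutes.
Faulty clock advances: 318 x 50/60 = 265 minutes (drift: 53 minutes behind).
Shown time: 11:45 + 265 minutes = 4:10.

Final answer: 4:10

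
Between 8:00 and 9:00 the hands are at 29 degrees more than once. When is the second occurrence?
At t minutes past 8:00, the hour hand is at 30 x 8 + 0.5t degrees and the minute hand is at 6t degrees.
The smaller angle between them is 29 degrees when |30H - 5.5t| = 29 or |30H - 5.5t| = 331.
With H = 8, solve 30 x 8 - 5.5t = +/- target for each target:
  t = (30 x 8 - 29) / 5.5 = 38.36
  t = (30 x 8 + 29) / 5.5 = 48.91
  t = (30 x 8 - 331) / 5.5 = -16.55 (outside (0, 60))
  t = (30 x 8 + 331) / 5.5 = 103.82 (outside (0, 60))
Valid solutions in (0, 60): {38.36, 48.91} minutes.
The second occurrence is t = 48.91 minutes.
The hands form a 29-degree angle at 48.91 minutes past 8:00.

Final answer: 48.91 minutes past 8:00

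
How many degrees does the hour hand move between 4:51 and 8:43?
The hour hand moves 0.5 degrees per minute.
Time elapsed: 8:43 - 4:51 = 232 minutes
Angular displacement: 232 x 0.5 = 116 degrees

Final answer: 116 degrees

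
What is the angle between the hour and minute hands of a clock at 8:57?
Hour hand position: 8 x 30 + 57 x 0.5 = 268.5 degrees
Minute hand position: 57 x 6 = 342 degrees
Difference: |268.5 - 342| = 73.5 degrees
The angle between the hands is 73.5 degrees

Final answer: 73.5 degrees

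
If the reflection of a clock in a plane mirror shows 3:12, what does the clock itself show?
Reflection across the vertical (12-6) axis maps a hand at angle A degrees to (360 - A) degrees, which sends a reading of T minutes past 12:00 to (720 - T) minutes past 12:00.
Mirror reads 3:12 = 192 minutes past 12:00.
Actual time: (720 - 192) mod 720 = 528 minutes = 8:48.

Final answer: 8:48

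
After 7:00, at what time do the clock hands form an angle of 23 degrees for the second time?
At t minutes past 7:00, the hour hand is at 30 x 7 + 0.5t degrees and the minute hand is at 6t degrees.
The smaller angle between them is 23 degrees when |30H - 5.5t| = 23 or |30H - 5.5t| = 337.
With H = 7, solve 30 x 7 - 5.5t = +/- target for each target:
  t = (30 x 7 - 23) / 5.5 = 34
  t = (30 x 7 + 23) / 5.5 = 42.36
  t = (30 x 7 - 337) / 5.5 = -23.09 (outside (0, 60))
  t = (30 x 7 + 337) / 5.5 = 99.45 (outside (0, 60))
Valid solutions in (0, 60): {34, 42.36} minutes.
The second occurrence is t = 42.36 minutes.
The hands form a 23-degree angle at 42.36 minutes past 7:00.

Final answer: 42.36 minutes past 7:00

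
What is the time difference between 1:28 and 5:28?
From 1:28 to 5:28:
(5 x 60 + 28) - (1 x 60 + 28) = 328 - 88 = 240 minutes
= 4 hours

Final answer: 4 hours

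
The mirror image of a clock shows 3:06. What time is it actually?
Reflection across the vertical (12-6) axis maps a hand at angle A degrees to (360 - A) degrees, which sends a reading of T minutes past 12:00 to (720 - T) minutes past 12:00.
Mirror reads 3:06 = 186 minutes past 12:00.
Actual time: (720 - 186) mod 720 = 534 minutes = 8:54.

Final answer: 8:54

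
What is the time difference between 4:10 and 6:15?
From 4:10 to 6:15:
(6 x 60 + 15) - (4 x 60 + 10) = 375 - 250 = 125 minutes
= 2 hours and 5 minutes

Final answer: 2 hours and 5 minutes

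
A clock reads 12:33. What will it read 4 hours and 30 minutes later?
Starting time: 12:33
Adding 30 minutes to 33 minutes: 33 + 30 = 63 minutes = 1 hour and 3 minutes
Adding 4 hours: 12 + 4 + 1 (carry) = 17 - 12 = 5
Final time: 5:03

Final answer: 5:03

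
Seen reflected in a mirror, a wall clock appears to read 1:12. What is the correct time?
Reflection across the vertical (12-6) axis maps a hand at angle A degrees to (360 - A) degrees, which sends a reading of T minutes past 12:00 to (720 - T) minutes past 12:00.
Mirror reads 1:12 = 72 minutes past 12:00.
Actual time: (720 - 72) mod 720 = 648 minutes = 10:48.

Final answer: 10:48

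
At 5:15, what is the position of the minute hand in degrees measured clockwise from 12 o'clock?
The minute hand moves 6 degrees per minute.
At 5:15: 15 x 6 = 90 degrees

Final answer: 90 degrees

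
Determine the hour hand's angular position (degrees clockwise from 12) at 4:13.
The hour hand moves 30 degrees per hour and 0.5 degrees per minute.
At 4:13: (4) x 30 + 13 x 0.5 = 120 + 6.5 = 126.5 degrees

Final answer: 126.5 degrees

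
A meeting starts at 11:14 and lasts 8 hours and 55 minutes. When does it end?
Starting time: 11:14
Adding 55 minutes to 14 minutes: 14 + 55 = 69 minutes = 1 hour and 9 minutes
Adding 8 hours: 11 + 8 + 1 (carry) = 20 - 12 = 8
Final time: 8:09

Final answer: 8:09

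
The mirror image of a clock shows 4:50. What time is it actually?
Reflection across the vertical (12-6) axis maps a hand at angle A degrees to (360 - A) degrees, which sends a reading of T minutes past 12:00 to (720 - T) minutes past 12:00.
Mirror reads 4:50 = 290 minutes past 12:00.
Actual time: (720 - 290) mod 720 = 430 minutes = 7:10.

Final answer: 7:10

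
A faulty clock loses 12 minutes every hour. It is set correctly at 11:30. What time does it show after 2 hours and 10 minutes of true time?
For every 60 true minutes, the faulty clock advances 60 - 12 = 48 minutes.
True elapsed: 2 hours and 10 minutes = 130 minutes.
Faulty clock advances: 130 x 48/60 = 104 minutes (drift: 26 minutes behind).
Shown time: 11:30 + 104 minutes = 1:14.

Final answer: 1:14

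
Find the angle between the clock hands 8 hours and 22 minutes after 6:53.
First find the time 8 hours and 22 minutes after 6:53.
Total minutes: 6 x 60 + 53 + 8 x 60 + 22 = 915.
915 mod 720 = 195 minutes = 3:15.
Now compute the angle at 3:15:
Hour hand: 3 x 30 + 15 x 0.5 = 97.5 degrees
Minute hand: 15 x 6 = 90 degrees
Difference: |97.5 - 90| = 7.5 degrees
The angle is 7.5 degrees

Final answer: 7.5 degrees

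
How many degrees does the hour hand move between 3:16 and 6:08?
The hour hand moves 0.5 degrees per minute.
Time elapsed: 6:08 - 3:16 = 172 minutes
Angular displacement: 172 x 0.5 = 86 degrees

Final answer: 86 degrees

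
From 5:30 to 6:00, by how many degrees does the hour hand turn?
The hour hand moves 0.5 degrees per minute.
Time elapsed: 6:00 - 5:30 = 30 minutes
Angular displacement: 30 x 0.5 = 15 degrees

Final answer: 15 degrees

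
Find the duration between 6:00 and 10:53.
From 6:00 to 10:53:
(10 x 60 + 53) - (6 x 60 + 0) = 653 - 360 = 293 minutes
= 4 hours and 53 minutes

Final answer: 4 hours and 53 minutes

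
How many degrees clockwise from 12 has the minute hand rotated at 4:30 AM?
The minute hand moves 6 degrees per minute.
At 4:30: 30 x 6 = 180 degrees

Final answer: 180 degrees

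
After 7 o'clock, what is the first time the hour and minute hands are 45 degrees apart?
At t minutes past 7:00, the hour hand is at 30 x 7 + 0.5t degrees and the minute hand is at 6t degrees.
The smaller angle between them is 45 degrees when |30H - 5.5t| = 45 or |30H - 5.5t| = 315.
With H = 7, solve 30 x 7 - 5.5t = +/- target for each target:
  t = (30 x 7 - 45) / 5.5 = 30
  t = (30 x 7 + 45) / 5.5 = 46.36
  t = (30 x 7 - 315) / 5.5 = -19.09 (outside (0, 60))
  t = (30 x 7 + 315) / 5.5 = 95.45 (outside (0, 60))
Valid solutions in (0, 60): {30, 46.36} minutes.
The first occurrence is t = 30 minutes.
The hands form a 45-degree angle at 30 minutes past 7:00.

Final answer: 30 minutes past 7:00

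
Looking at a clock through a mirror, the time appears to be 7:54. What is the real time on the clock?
Reflection across the vertical (12-6) axis maps a hand at angle A degrees to (360 - A) degrees, which sends a reading of T minutes past 12:00 to (720 - T) minutes past 12:00.
Mirror reads 7:54 = 474 minutes past 12:00.
Actual time: (720 - 474) mod 720 = 246 minutes = 4:06.

Final answer: 4:06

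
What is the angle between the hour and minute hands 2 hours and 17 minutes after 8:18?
First find the time 2 hours and 17 minutes after 8:18.
Total minutes: 8 x 60 + 18 + 2 x 60 + 17 = 635.
635 mod 720 = 635 minutes = 10:35.
Now compute the angle at 10:35:
Hour hand: 10 x 30 + 35 x 0.5 = 317.5 degrees
Minute hand: 35 x 6 = 210 degrees
Difference: |317.5 - 210| = 107.5 degrees
The angle is 107.5 degrees

Final answer: 107.5 degrees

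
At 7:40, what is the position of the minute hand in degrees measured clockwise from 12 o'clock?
The minute hand moves 6 degrees per minute.
At 7:40: 40 x 6 = 240 degrees

Final answer: 240 degrees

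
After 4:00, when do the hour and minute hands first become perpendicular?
At t minutes past 4:00, the hour hand is at 30 x 4 + 0.5t degrees and the minute hand is at 6t degrees.
The smaller angle between them is 90 degrees when |30H - 5.5t| = 90 or |30H - 5.5t| = 270.
With H = 4, solve 30 x 4 - 5.5t = +/- target for each target:
  t = (30 x 4 - 90) / 5.5 = 5.45
  t = (30 x 4 + 90) / 5.5 = 38.18
  t = (30 x 4 - 270) / 5.5 = -27.27 (outside (0, 60))
  t = (30 x 4 + 270) / 5.5 = 70.91 (outside (0, 60))
Valid solutions in (0, 60): {5.45, 38.18} minutes.
First occurrence: t = 5.45 minutes.
The hands are at right angles at 5.45 minutes past 4:00.

Final answer: 5.45 minutes past 4:00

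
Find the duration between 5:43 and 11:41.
From 5:43 to 11:41:
(11 x 60 + 41) - (5 x 60 + 43) = 701 - 343 = 358 minutes
= 5 hours and 58 minutes

Final answer: 5 hours and 58 minutes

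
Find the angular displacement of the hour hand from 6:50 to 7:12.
The hour hand moves 0.5 degrees per minute.
Time elapsed: 7:12 - 6:50 = 22 minutes
Angular displacement: 22 x 0.5 = 11 degrees

Final answer: 11 degrees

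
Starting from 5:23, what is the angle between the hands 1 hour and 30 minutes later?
First find the time 1 hour and 30 minutes after 5:23.
Total minutes: 5 x 60 + 23 + 1 x 60 + 30 = 413.
413 mod 720 = 413 minutes = 6:53.
Now compute the angle at 6:53:
Hour hand: 6 x 30 + 53 x 0.5 = 206.5 degrees
Minute hand: 53 x 6 = 318 degrees
Difference: |206.5 - 318| = 111.5 degrees
The angle is 111.5 degrees

Final answer: 111.5 degrees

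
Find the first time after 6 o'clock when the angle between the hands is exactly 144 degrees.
At t minutes past 6:00, the hour hand is at 30 x 6 + 0.5t degrees and the minute hand is at 6t degrees.
The smaller angle between them is 144 degrees when |30H - 5.5t| = 144 or |30H - 5.5t| = 216.
With H = 6, solve 30 x 6 - 5.5t = +/- target for each target:
  t = (30 x 6 - 144) / 5.5 = 6.55
  t = (30 x 6 + 144) / 5.5 = 58.91
  t = (30 x 6 - 216) / 5.5 = -6.55 (outside (0, 60))
  t = (30 x 6 + 216) / 5.5 = 72 (outside (0, 60))
Valid solutions in (0, 60): {6.55, 58.91} minutes.
The first occurrence is t = 6.55 minutes.
The hands form a 144-degree angle at 6.55 minutes past 6:00.

Final answer: 6.55 minutes past 6:00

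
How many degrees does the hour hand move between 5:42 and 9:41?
The hour hand moves 0.5 degrees per minute.
Time elapsed: 9:41 - 5:42 = 239 minutes
Angular displacement: 239 x 0.5 = 119.5 degrees

Final answer: 119.5 degrees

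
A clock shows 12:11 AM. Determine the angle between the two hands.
Hour hand position: 0 x 30 + 11 x 0.5 = 5.5 degrees
Minute hand position: 11 x 6 = 66 degrees
Difference: |5.5 - 66| = 60.5 degrees
The angle between the hands is 60.5 degrees

Final answer: 60.5 degrees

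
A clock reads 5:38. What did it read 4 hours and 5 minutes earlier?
Starting time: 5:38 = 338 total minutes past 12:00
Subtracting: 4 hours and 5 minutes = 245 minutes
338 - 245 = 93 minutes
= 1 hour and 33 minutes past 12:00 = 1:33

Final answer: 1:33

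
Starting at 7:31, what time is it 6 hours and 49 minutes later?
Starting time: 7:31
Adding 49 minutes to 31 minutes: 31 + 49 = 80 minutes = 1 hour and 20 minutes
Adding 6 hours: 7 + 6 + 1 (carry) = 14 - 12 = 2
Final time: 2:20

Final answer: 2:20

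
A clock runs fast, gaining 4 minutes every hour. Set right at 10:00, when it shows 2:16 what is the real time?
For every 60 true minutes, the faulty clock advances 64 minutes, so 1 faulty-clock minute corresponds to 60/64 true minutes.
From 10:00 to 2:16 on the faulty dial is 256 minutes.
True elapsed: 256 x 60/64 = 240 minutes = 4 hours.
True time: 10:00 + 4 hours = 2:00.

Final answer: 2:00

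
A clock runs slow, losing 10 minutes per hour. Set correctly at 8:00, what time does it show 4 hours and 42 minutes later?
For every 60 true minutes, the faulty clock advances 60 - 10 = 50 minutes.
True elapsed: 4 hours and 42 minutes = 282 minutes.
Faulty clock advances: 282 x 50/60 = 235 minutes (drift: 47 minutes behind).
Shown time: 8:00 + 235 minutes = 11:55.

Final answer: 11:55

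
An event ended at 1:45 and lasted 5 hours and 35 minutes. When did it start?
Starting time: 1:45 = 105 total minutes past 12:00
Subtracting: 5 hours and 35 minutes = 335 minutes
105 - 335 = -230 (negative, add 12 hours = 720) = 490 minutes
= 8 hours and 10 minutes past 12:00 = 8:10

Final answer: 8:10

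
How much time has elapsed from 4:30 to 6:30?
From 4:30 to 6:30:
(6 x 60 + 30) - (4 x 60 + 30) = 390 - 270 = 120 minutes
= 2 hours

Final answer: 2 hours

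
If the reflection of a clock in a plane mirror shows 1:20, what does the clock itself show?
Reflection across the vertical (12-6) axis maps a hand at angle A degrees to (360 - A) degrees, which sends a reading of T minutes past 12:00 to (720 - T) minutes past 12:00.
Mirror reads 1:20 = 80 minutes past 12:00.
Actual time: (720 - 80) mod 720 = 640 minutes = 10:40.

Final answer: 10:40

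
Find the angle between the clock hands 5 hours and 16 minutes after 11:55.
First find the time 5 hours and 16 minutes after 11:55.
Total minutes: 11 x 60 + 55 + 5 x 60 + 16 = 1031.
1031 mod 720 = 311 minutes = 5:11.
Now compute the angle at 5:11:
Hour hand: 5 x 30 + 11 x 0.5 = 155.5 degrees
Minute hand: 11 x 6 = 66 degrees
Difference: |155.5 - 66| = 89.5 degrees
The angle is 89.5 degrees

Final answer: 89.5 degrees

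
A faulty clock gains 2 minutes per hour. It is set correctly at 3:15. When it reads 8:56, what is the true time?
For every 60 true minutes, the faulty clock advances 62 minutes, so 1 faulty-clock minute corresponds to 60/62 true minutes.
From 3:15 to 8:56 on the faulty dial is 341 minutes.
True elapsed: 341 x 60/62 = 330 minutes = 5 hours and 30 minutes.
True time: 3:15 + 5 hours and 30 minutes = 8:45.

Final answer: 8:45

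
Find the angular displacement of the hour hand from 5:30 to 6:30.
The hour hand moves 0.5 degrees per minute.
Time elapsed: 6:30 - 5:30 = 60 minutes
Angular displacement: 60 x 0.5 = 30 degrees

Final answer: 30 degrees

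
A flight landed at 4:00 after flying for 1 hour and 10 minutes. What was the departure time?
Starting time: 4:00 = 240 total minutes past 12:00
Subtracting: 1 hour and 10 minutes = 70 minutes
240 - 70 = 170 minutes
= 2 hours and 50 minutes past 12:00 = 2:50

Final answer: 2:50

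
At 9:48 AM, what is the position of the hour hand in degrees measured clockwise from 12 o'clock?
The hour hand moves 30 degrees per hour and 0.5 degrees per minute.
At 9:48: (9) x 30 + 48 x 0.5 = 270 + 24 = 294 degrees

Final answer: 294 degrees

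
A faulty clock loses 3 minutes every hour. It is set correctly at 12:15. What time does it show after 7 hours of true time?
For every 60 true minutes, the faulty clock advances 60 - 3 = 57 minutes.
True elapsed: 7 hours = 420 minutes.
Faulty clock advances: 420 x 57/60 = 399 minutes (drift: 21 minutes behind).
Shown time: 12:15 + 399 minutes = 6:54.

Final answer: 6:54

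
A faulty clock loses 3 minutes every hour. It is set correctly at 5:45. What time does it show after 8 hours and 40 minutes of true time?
For every 60 true minutes, the faulty clock advances 60 - 3 = 57 minutes.
True elapsed: 8 hours and 40 minutes = 520 minutes.
Faulty clock advances: 520 x 57/60 = 494 minutes (drift: 26 minutes behind).
Shown time: 5:45 + 494 minutes = 1:59.

Final answer: 1:59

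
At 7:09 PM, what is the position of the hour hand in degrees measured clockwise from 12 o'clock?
The hour hand moves 30 degrees per hour and 0.5 degrees per minute.
At 7:09: (7) x 30 + 9 x 0.5 = 210 + 4.5 = 214.5 degrees

Final answer: 214.5 degrees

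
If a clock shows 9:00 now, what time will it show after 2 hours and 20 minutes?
Starting time: 9:00
Adding 20 minutes to 0 minutes: 0 + 20 = 20 minutes
Adding 2 hours: 9 + 2 = 11
Final time: 11:20

Final answer: 11:20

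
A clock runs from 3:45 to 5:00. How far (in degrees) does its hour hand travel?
The hour hand moves 0.5 degrees per minute.
Time elapsed: 5:00 - 3:45 = 75 minutes
Angular displacement: 75 x 0.5 = 37.5 degrees

Final answer: 37.5 degrees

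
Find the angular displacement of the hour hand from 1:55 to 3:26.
The hour hand moves 0.5 degrees per minute.
Time elapsed: 3:26 - 1:55 = 91 minutes
Angular displacement: 91 x 0.5 = 45.5 degrees

Final answer: 45.5 degrees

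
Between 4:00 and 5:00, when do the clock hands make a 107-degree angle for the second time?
At t minutes past 4:00, the hour hand is at 30 x 4 + 0.5t degrees and the minute hand is at 6t degrees.
The smaller angle between them is 107 degrees when |30H - 5.5t| = 107 or |30H - 5.5t| = 253.
With H = 4, solve 30 x 4 - 5.5t = +/- target for each target:
  t = (30 x 4 - 107) / 5.5 = 2.36
  t = (30 x 4 + 107) / 5.5 = 41.27
  t = (30 x 4 - 253) / 5.5 = -24.18 (outside (0, 60))
  t = (30 x 4 + 253) / 5.5 = 67.82 (outside (0, 60))
Valid solutions in (0, 60): {2.36, 41.27} minutes.
The second occurrence is t = 41.27 minutes.
The hands form a 107-degree angle at 41.27 minutes past 4:00.

Final answer: 41.27 minutes past 4:00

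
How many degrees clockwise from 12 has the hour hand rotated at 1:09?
The hour hand moves 30 degrees per hour and 0.5 degrees per minute.
At 1:09: (1) x 30 + 9 x 0.5 = 30 + 4.5 = 34.5 degrees

Final answer: 34.5 degrees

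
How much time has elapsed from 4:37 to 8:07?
From 4:37 to 8:07:
(8 x 60 + 7) - (4 x 60 + 37) = 487 - 277 = 210 minutes
= 3 hours and 30 minutes

Final answer: 3 hours and 30 minutes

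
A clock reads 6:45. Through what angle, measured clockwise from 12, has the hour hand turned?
The hour hand moves 30 degrees per hour and 0.5 degrees per minute.
At 6:45: (6) x 30 + 45 x 0.5 = 180 + 22.5 = 202.5 degrees

Final answer: 202.5 degrees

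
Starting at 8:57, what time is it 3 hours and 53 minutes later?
Starting time: 8:57
Adding 53 minutes to 57 minutes: 57 + 53 = 110 minutes = 1 hour and 50 minutes
Adding 3 hours: 8 + 3 + 1 (carry) = 12
Final time: 12:50

Final answer: 12:50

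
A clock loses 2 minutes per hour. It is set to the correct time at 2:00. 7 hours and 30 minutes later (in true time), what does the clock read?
For every 60 true minutes, the faulty clock advances 60 - 2 = 58 minutes.
True elapsed: 7 hours and 30 minutes = 450 minutes.
Faulty clock advances: 450 x 58/60 = 435 minutes (drift: 15 minutes behind).
Shown time: 2:00 + 435 minutes = 9:15.

Final answer: 9:15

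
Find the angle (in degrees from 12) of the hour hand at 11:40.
The hour hand moves 30 degrees per hour and 0.5 degrees per minute.
At 11:40: (11) x 30 + 40 x 0.5 = 330 + 20 = 350 degrees

Final answer: 350 degrees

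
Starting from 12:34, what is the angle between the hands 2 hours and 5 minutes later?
First find the time 2 hours and 5 minutes after 12:34.
Total minutes: 12 x 60 + 34 + 2 x 60 + 5 = 879.
879 mod 720 = 159 minutes = 2:39.
Now compute the angle at 2:39:
Hour hand: 2 x 30 + 39 x 0.5 = 79.5 degrees
Minute hand: 39 x 6 = 234 degrees
Difference: |79.5 - 234| = 154.5 degrees
The angle is 154.5 degrees

Final answer: 154.5 degrees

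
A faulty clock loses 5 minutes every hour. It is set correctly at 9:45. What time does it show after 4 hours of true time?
For every 60 true minutes, the faulty clock advances 60 - 5 = 55 minutes.
True elapsed: 4 hours = 240 minutes.
Faulty clock advances: 240 x 55/60 = 220 minutes (drift: 20 minutes behind).
Shown time: 9:45 + 220 minutes = 1:25.

Final answer: 1:25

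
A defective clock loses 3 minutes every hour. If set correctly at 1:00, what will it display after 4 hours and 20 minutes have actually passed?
For every 60 true minutes, the faulty clock advances 60 - 3 = 57 minutes.
True elapsed: 4 hours and 20 minutes = 260 minutes.
Faulty clock advances: 260 x 57/60 = 247 minutes (drift: 13 minutes behind).
Shown time: 1:00 + 247 minutes = 5:07.

Final answer: 5:07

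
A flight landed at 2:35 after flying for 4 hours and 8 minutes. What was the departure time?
Starting time: 2:35 = 155 total minutes past 12:00
Subtracting: 4 hours and 8 minutes = 248 minutes
155 - 248 = -93 (negative, add 12 hours = 720) = 627 minutes
= 10 hours and 27 minutes past 12:00 = 10:27

Final answer: 10:27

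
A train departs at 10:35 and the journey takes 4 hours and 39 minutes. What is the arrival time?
Starting time: 10:35
Adding 39 minutes to 35 minutes: 35 + 39 = 74 minutes = 1 hour and 14 minutes
Adding 4 hours: 10 + 4 + 1 (carry) = 15 - 12 = 3
Final time: 3:14

Final answer: 3:14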